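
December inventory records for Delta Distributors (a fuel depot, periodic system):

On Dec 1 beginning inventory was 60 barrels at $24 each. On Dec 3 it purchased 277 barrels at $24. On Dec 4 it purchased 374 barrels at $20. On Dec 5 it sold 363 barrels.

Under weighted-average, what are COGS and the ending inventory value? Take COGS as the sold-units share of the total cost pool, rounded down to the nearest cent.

Dec 5, sell 363: 363/711 × $15,568.00 → $7,948.21
Ending inventory (cost pool remaining) = $7,619.79
Check: goods available $15,568.00 = COGS $7,948.21 + ending $7,619.79

COGS = $7,948.21; ending inventory = $7,619.79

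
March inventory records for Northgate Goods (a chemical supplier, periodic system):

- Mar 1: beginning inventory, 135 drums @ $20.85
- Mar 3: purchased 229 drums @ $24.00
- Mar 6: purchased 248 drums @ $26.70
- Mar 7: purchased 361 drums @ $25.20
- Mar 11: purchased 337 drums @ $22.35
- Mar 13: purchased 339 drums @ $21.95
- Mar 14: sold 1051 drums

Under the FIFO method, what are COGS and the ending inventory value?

Mar 14, 1051 sold [FIFO — oldest first]: 135 @ $20.85 + 229 @ $24.00 + 248 @ $26.70 + 361 @ $25.20 + 78 @ $22.35 = $25,772.85
Ending inventory: 259 @ $22.35 + 339 @ $21.95 = $13,229.70

COGS = $25,772.85; ending inventory = $13,229.70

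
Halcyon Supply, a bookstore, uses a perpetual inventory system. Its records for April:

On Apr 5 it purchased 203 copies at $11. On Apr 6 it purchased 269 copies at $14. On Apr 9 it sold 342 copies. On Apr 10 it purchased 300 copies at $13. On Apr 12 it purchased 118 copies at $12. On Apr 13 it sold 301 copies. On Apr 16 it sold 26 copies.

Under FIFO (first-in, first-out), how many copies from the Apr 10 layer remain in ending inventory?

103

Apr 9, 342 sold [FIFO — oldest first]: 203 @ $11 + 139 @ $14 = $4,179
Apr 13, 301 sold [FIFO — oldest first]: 130 @ $14 + 171 @ $13 = $4,043
Apr 16, 26 sold [FIFO — oldest first]: 26 @ $13 = $338
Total COGS = $4,179 + $4,043 + $338 = $8,560
Ending inventory: 103 @ $13 + 118 @ $12 = $2,755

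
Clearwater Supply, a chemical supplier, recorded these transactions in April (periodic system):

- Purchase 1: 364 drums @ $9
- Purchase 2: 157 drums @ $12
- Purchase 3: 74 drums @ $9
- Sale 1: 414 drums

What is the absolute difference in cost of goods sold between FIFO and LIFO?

$321

FIFO COGS: 364 @ $9 + 50 @ $12 = $3,876
LIFO COGS: 74 @ $9 + 157 @ $12 + 183 @ $9 = $4,197
Difference = |$3,876 − $4,197| = $321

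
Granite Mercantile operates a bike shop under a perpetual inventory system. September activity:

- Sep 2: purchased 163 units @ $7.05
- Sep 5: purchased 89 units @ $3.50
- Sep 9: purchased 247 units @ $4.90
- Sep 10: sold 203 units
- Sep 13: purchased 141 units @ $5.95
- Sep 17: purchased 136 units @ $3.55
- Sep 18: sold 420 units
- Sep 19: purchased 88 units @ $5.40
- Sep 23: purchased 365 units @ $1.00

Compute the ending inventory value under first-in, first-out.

Ending inventory = $1,424.15

Sep 10, 203 sold [FIFO — oldest first]: 163 @ $7.05 + 40 @ $3.50 = $1,289.15
Sep 18, 420 sold [FIFO — oldest first]: 49 @ $3.50 + 247 @ $4.90 + 124 @ $5.95 = $2,119.60
Total COGS = $1,289.15 + $2,119.60 = $3,408.75
Ending inventory: 17 @ $5.95 + 136 @ $3.55 + 88 @ $5.40 + 365 @ $1.00 = $1,424.15
Check: goods available $4,832.90 = COGS $3,408.75 + ending $1,424.15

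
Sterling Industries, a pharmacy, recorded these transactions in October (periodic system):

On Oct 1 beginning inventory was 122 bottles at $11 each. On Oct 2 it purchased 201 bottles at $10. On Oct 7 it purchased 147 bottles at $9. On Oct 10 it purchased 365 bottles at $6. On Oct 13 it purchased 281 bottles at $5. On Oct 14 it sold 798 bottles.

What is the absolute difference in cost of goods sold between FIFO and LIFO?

FIFO COGS: 122 @ $11 + 201 @ $10 + 147 @ $9 + 328 @ $6 = $6,643
LIFO COGS: 281 @ $5 + 365 @ $6 + 147 @ $9 + 5 @ $10 = $4,968
Difference = |$6,643 − $4,968| = $1,675

$1,675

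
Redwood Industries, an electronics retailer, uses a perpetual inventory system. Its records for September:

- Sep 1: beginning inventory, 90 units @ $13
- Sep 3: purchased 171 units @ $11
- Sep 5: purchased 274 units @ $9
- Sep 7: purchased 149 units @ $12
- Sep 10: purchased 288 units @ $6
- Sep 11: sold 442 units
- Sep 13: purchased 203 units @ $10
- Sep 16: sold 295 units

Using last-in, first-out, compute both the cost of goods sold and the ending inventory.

Sep 11, 442 sold [LIFO — newest first]: 288 @ $6 + 149 @ $12 + 5 @ $9 = $3,561
Sep 16, 295 sold [LIFO — newest first]: 203 @ $10 + 92 @ $9 = $2,858
Total COGS = $3,561 + $2,858 = $6,419
Ending inventory: 90 @ $13 + 171 @ $11 + 177 @ $9 = $4,644

COGS = $6,419; ending inventory = $4,644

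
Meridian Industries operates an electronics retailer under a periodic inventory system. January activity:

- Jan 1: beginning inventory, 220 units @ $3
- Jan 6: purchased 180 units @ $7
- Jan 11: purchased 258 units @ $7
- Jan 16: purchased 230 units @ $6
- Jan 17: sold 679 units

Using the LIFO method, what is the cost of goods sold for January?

Jan 17, 679 sold [LIFO — newest first]: 230 @ $6 + 258 @ $7 + 180 @ $7 + 11 @ $3 = $4,479
Ending inventory: 209 @ $3 = $627
Check: goods available $5,106 = COGS $4,479 + ending $627

COGS = $4,479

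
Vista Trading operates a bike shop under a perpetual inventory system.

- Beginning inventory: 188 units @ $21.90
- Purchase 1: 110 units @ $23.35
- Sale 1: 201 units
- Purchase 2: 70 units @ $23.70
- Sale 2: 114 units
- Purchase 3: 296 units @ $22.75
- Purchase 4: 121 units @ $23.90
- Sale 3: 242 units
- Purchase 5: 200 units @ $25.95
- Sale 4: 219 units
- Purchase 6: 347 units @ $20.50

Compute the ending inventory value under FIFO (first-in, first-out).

Ending inventory = $12,518.60

Sale 1 (201) [FIFO — oldest first]: 188 @ $21.90 + 13 @ $23.35 = $4,420.75
Sale 2 (114) [FIFO — oldest first]: 97 @ $23.35 + 17 @ $23.70 = $2,667.85
Sale 3 (242) [FIFO — oldest first]: 53 @ $23.70 + 189 @ $22.75 = $5,555.85
Sale 4 (219) [FIFO — oldest first]: 107 @ $22.75 + 112 @ $23.90 = $5,111.05
Total COGS = $4,420.75 + $2,667.85 + $5,555.85 + $5,111.05 = $17,755.50
Ending inventory: 9 @ $23.90 + 200 @ $25.95 + 347 @ $20.50 = $12,518.60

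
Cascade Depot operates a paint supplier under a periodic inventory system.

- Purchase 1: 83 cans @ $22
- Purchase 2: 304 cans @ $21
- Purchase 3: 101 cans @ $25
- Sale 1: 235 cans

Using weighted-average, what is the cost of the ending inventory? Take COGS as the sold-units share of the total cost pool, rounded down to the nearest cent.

Ending inventory = $5,565.49

Sale 1, sell 235: 235/488 × $10,735.00 → $5,169.51
Ending inventory (cost pool remaining) = $5,565.49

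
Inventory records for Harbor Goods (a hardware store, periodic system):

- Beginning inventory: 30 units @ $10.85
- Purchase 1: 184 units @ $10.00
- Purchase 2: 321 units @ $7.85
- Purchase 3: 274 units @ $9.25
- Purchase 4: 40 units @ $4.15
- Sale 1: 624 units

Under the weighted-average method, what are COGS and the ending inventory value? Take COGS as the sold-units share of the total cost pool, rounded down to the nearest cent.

Sale 1, sell 624: 624/849 × $7,385.85 → $5,428.46
Ending inventory (cost pool remaining) = $1,957.39
Check: goods available $7,385.85 = COGS $5,428.46 + ending $1,957.39

COGS = $5,428.46; ending inventory = $1,957.39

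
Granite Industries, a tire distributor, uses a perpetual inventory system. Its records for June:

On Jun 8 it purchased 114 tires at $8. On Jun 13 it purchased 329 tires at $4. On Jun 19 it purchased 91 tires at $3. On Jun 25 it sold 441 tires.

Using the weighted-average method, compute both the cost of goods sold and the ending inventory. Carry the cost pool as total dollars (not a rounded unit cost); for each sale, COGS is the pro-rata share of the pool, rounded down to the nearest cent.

COGS = $2,065.43; ending inventory = $435.57

After Jun 8: 114 on hand, pool $912.00 (≈ $8.0000 each)
After Jun 13: 443 on hand, pool $2,228.00 (≈ $5.0293 each)
After Jun 19: 534 on hand, pool $2,501.00 (≈ $4.6835 each)
Jun 25, sell 441: 441/534 × $2,501.00 → $2,065.43
Ending inventory (cost pool remaining) = $435.57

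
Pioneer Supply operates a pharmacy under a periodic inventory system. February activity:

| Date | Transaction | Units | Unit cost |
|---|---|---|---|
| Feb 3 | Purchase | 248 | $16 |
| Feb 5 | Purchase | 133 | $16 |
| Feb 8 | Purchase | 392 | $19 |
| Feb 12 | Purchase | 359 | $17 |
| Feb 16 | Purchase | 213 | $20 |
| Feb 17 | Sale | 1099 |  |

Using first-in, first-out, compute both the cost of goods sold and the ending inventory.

Feb 17, 1099 sold [FIFO — oldest first]: 248 @ $16 + 133 @ $16 + 392 @ $19 + 326 @ $17 = $19,086
Ending inventory: 33 @ $17 + 213 @ $20 = $4,821

COGS = $19,086; ending inventory = $4,821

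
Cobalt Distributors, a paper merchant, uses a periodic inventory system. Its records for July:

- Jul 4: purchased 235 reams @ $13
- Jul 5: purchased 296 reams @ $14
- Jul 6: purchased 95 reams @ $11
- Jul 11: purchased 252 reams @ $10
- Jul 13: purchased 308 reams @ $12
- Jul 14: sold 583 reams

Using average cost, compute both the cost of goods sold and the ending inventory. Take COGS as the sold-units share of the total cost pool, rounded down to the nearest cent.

COGS = $7,108.07; ending inventory = $7,351.93

Jul 14, sell 583: 583/1186 × $14,460.00 → $7,108.07
Ending inventory (cost pool remaining) = $7,351.93
Check: goods available $14,460.00 = COGS $7,108.07 + ending $7,351.93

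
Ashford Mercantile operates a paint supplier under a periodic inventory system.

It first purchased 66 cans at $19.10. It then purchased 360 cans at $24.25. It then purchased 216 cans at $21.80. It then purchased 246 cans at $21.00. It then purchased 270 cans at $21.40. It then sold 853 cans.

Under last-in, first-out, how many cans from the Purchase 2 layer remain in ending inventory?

239

Sale 1 (853) [LIFO — newest first]: 270 @ $21.40 + 246 @ $21.00 + 216 @ $21.80 + 121 @ $24.25 = $18,587.05
Ending inventory: 66 @ $19.10 + 239 @ $24.25 = $7,056.35
Check: goods available $25,643.40 = COGS $18,587.05 + ending $7,056.35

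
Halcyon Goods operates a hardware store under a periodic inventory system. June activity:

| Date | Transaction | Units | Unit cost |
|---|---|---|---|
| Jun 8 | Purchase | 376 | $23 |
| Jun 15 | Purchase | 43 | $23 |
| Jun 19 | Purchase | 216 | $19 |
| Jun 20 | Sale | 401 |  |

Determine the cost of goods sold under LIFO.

COGS = $8,359

Jun 20, 401 sold [LIFO — newest first]: 216 @ $19 + 43 @ $23 + 142 @ $23 = $8,359
Ending inventory: 234 @ $23 = $5,382
Check: goods available $13,741 = COGS $8,359 + ending $5,382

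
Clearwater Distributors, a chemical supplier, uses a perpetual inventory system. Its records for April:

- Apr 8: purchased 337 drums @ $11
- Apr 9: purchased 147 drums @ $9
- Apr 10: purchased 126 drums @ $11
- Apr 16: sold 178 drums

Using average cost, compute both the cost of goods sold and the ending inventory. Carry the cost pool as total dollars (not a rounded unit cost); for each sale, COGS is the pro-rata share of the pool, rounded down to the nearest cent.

After Apr 8: 337 on hand, pool $3,707.00 (≈ $11.0000 each)
After Apr 9: 484 on hand, pool $5,030.00 (≈ $10.3926 each)
After Apr 10: 610 on hand, pool $6,416.00 (≈ $10.5180 each)
Apr 16, sell 178: 178/610 × $6,416.00 → $1,872.20
Ending inventory (cost pool remaining) = $4,543.80

COGS = $1,872.20; ending inventory = $4,543.80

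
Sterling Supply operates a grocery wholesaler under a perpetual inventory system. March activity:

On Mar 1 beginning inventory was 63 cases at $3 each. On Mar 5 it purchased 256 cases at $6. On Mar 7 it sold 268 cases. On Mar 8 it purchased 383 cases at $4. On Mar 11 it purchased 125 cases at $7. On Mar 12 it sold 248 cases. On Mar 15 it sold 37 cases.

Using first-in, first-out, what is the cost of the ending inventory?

Mar 7, 268 sold [FIFO — oldest first]: 63 @ $3 + 205 @ $6 = $1,419
Mar 12, 248 sold [FIFO — oldest first]: 51 @ $6 + 197 @ $4 = $1,094
Mar 15, 37 sold [FIFO — oldest first]: 37 @ $4 = $148
Total COGS = $1,419 + $1,094 + $148 = $2,661
Ending inventory: 149 @ $4 + 125 @ $7 = $1,471

Ending inventory = $1,471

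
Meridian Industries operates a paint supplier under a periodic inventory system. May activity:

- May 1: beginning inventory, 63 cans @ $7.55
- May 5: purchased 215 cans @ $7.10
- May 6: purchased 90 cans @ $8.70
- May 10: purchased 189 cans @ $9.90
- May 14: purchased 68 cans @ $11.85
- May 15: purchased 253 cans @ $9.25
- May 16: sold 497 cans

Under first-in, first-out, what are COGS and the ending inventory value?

COGS = $4,062.25; ending inventory = $3,740.05

May 16, 497 sold [FIFO — oldest first]: 63 @ $7.55 + 215 @ $7.10 + 90 @ $8.70 + 129 @ $9.90 = $4,062.25
Ending inventory: 60 @ $9.90 + 68 @ $11.85 + 253 @ $9.25 = $3,740.05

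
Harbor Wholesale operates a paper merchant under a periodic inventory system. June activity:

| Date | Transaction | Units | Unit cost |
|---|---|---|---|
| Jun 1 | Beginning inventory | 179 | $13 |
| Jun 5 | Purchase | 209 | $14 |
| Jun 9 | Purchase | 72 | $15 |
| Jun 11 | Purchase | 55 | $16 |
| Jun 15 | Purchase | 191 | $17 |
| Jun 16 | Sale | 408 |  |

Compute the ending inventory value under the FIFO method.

Ending inventory = $4,907

Jun 16, 408 sold [FIFO — oldest first]: 179 @ $13 + 209 @ $14 + 20 @ $15 = $5,553
Ending inventory: 52 @ $15 + 55 @ $16 + 191 @ $17 = $4,907
Check: goods available $10,460 = COGS $5,553 + ending $4,907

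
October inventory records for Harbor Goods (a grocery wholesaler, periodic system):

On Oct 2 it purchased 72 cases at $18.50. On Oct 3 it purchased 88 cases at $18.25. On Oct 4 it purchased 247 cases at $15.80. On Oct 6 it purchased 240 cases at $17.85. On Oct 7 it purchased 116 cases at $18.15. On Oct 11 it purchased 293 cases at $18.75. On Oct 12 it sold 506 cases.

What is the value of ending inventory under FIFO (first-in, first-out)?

Oct 12, 506 sold [FIFO — oldest first]: 72 @ $18.50 + 88 @ $18.25 + 247 @ $15.80 + 99 @ $17.85 = $8,607.75
Ending inventory: 141 @ $17.85 + 116 @ $18.15 + 293 @ $18.75 = $10,116.00

Ending inventory = $10,116.00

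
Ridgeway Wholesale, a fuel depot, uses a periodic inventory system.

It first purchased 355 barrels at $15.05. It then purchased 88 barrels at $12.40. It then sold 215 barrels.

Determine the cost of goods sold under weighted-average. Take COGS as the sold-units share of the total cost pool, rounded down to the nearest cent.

COGS = $3,122.57

Sale 1, sell 215: 215/443 × $6,433.95 → $3,122.57
Ending inventory (cost pool remaining) = $3,311.38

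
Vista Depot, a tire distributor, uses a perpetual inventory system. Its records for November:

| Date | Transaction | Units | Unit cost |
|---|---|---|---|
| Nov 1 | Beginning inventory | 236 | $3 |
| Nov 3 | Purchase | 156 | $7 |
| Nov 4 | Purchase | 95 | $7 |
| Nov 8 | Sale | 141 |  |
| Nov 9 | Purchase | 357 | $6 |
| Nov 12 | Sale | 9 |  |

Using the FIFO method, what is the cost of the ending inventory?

Ending inventory = $4,157

Nov 8, 141 sold [FIFO — oldest first]: 141 @ $3 = $423
Nov 12, 9 sold [FIFO — oldest first]: 9 @ $3 = $27
Total COGS = $423 + $27 = $450
Ending inventory: 86 @ $3 + 156 @ $7 + 95 @ $7 + 357 @ $6 = $4,157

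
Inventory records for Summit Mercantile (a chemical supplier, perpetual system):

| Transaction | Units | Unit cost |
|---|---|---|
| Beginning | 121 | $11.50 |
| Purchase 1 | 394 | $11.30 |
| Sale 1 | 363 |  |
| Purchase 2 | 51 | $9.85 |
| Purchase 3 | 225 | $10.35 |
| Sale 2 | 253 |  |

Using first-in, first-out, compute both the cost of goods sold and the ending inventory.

Sale 1 (363) [FIFO — oldest first]: 121 @ $11.50 + 242 @ $11.30 = $4,126.10
Sale 2 (253) [FIFO — oldest first]: 152 @ $11.30 + 51 @ $9.85 + 50 @ $10.35 = $2,737.45
Total COGS = $4,126.10 + $2,737.45 = $6,863.55
Ending inventory: 175 @ $10.35 = $1,811.25
Check: goods available $8,674.80 = COGS $6,863.55 + ending $1,811.25

COGS = $6,863.55; ending inventory = $1,811.25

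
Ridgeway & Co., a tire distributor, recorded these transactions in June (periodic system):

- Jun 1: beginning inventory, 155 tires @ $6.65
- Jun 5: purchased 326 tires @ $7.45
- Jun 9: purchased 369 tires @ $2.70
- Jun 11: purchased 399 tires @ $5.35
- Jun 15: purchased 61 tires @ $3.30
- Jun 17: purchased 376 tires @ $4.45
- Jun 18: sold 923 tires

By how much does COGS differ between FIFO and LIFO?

FIFO COGS: 155 @ $6.65 + 326 @ $7.45 + 369 @ $2.70 + 73 @ $5.35 = $4,846.30
LIFO COGS: 376 @ $4.45 + 61 @ $3.30 + 399 @ $5.35 + 87 @ $2.70 = $4,244.05
Difference = |$4,846.30 − $4,244.05| = $602.25

$602.25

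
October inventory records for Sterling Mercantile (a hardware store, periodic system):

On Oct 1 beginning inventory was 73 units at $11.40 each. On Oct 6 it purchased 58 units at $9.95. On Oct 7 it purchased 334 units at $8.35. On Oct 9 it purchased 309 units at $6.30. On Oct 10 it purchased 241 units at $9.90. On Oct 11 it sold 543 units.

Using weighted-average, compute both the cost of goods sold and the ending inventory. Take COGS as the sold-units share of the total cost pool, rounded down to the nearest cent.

COGS = $4,563.76; ending inventory = $3,967.04

Oct 11, sell 543: 543/1015 × $8,530.80 → $4,563.76
Ending inventory (cost pool remaining) = $3,967.04
Check: goods available $8,530.80 = COGS $4,563.76 + ending $3,967.04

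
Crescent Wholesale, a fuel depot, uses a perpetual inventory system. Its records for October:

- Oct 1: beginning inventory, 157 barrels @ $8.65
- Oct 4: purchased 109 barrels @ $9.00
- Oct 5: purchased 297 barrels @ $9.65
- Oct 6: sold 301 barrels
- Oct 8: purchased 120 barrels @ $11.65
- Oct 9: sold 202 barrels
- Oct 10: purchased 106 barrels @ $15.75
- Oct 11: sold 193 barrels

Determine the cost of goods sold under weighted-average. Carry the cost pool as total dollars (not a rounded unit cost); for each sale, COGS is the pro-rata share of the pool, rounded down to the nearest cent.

COGS = $7,144.36

After Oct 1: 157 on hand, pool $1,358.05 (≈ $8.6500 each)
After Oct 4: 266 on hand, pool $2,339.05 (≈ $8.7934 each)
After Oct 5: 563 on hand, pool $5,205.10 (≈ $9.2453 each)
Oct 6, sell 301: 301/563 × $5,205.10 → $2,782.83
After Oct 8: 382 on hand, pool $3,820.27 (≈ $10.0007 each)
Oct 9, sell 202: 202/382 × $3,820.27 → $2,020.14
After Oct 10: 286 on hand, pool $3,469.63 (≈ $12.1316 each)
Oct 11, sell 193: 193/286 × $3,469.63 → $2,341.39
Total COGS = $2,782.83 + $2,020.14 + $2,341.39 = $7,144.36
Ending inventory (cost pool remaining) = $1,128.24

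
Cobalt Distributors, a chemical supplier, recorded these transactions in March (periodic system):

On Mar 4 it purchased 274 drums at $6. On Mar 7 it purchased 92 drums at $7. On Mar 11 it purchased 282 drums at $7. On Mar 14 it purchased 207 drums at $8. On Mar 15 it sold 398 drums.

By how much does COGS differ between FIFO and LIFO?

FIFO COGS: 274 @ $6 + 92 @ $7 + 32 @ $7 = $2,512
LIFO COGS: 207 @ $8 + 191 @ $7 = $2,993
Difference = |$2,512 − $2,993| = $481

$481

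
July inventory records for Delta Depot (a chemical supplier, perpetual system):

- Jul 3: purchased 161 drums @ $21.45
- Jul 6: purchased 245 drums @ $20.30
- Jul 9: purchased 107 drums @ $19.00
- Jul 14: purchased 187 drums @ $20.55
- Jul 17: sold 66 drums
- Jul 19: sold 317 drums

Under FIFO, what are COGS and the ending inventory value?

Jul 17, 66 sold [FIFO — oldest first]: 66 @ $21.45 = $1,415.70
Jul 19, 317 sold [FIFO — oldest first]: 95 @ $21.45 + 222 @ $20.30 = $6,544.35
Total COGS = $1,415.70 + $6,544.35 = $7,960.05
Ending inventory: 23 @ $20.30 + 107 @ $19.00 + 187 @ $20.55 = $6,342.75
Check: goods available $14,302.80 = COGS $7,960.05 + ending $6,342.75

COGS = $7,960.05; ending inventory = $6,342.75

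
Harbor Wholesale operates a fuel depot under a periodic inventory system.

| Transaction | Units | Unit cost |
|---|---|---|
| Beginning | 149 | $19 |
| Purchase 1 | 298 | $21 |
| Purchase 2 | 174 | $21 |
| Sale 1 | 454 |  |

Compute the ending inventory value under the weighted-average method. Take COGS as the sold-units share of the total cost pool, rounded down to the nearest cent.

Ending inventory = $3,426.87

Sale 1, sell 454: 454/621 × $12,743.00 → $9,316.13
Ending inventory (cost pool remaining) = $3,426.87
Check: goods available $12,743.00 = COGS $9,316.13 + ending $3,426.87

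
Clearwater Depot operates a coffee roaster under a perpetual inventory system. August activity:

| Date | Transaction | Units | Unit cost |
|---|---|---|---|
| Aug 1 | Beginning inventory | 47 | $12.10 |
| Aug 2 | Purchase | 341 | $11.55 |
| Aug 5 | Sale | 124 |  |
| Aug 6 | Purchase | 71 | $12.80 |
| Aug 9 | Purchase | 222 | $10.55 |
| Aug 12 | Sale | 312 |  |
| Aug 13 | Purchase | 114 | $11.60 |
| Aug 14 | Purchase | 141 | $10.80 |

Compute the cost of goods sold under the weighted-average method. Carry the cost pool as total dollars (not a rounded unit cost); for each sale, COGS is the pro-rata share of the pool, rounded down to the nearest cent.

After Aug 1: 47 on hand, pool $568.70 (≈ $12.1000 each)
After Aug 2: 388 on hand, pool $4,507.25 (≈ $11.6166 each)
Aug 5, sell 124: 124/388 × $4,507.25 → $1,440.46
After Aug 6: 335 on hand, pool $3,975.59 (≈ $11.8674 each)
After Aug 9: 557 on hand, pool $6,317.69 (≈ $11.3424 each)
Aug 12, sell 312: 312/557 × $6,317.69 → $3,538.81
After Aug 13: 359 on hand, pool $4,101.28 (≈ $11.4242 each)
After Aug 14: 500 on hand, pool $5,624.08 (≈ $11.2482 each)
Total COGS = $1,440.46 + $3,538.81 = $4,979.27
Ending inventory (cost pool remaining) = $5,624.08
Check: goods available $10,603.35 = COGS $4,979.27 + ending $5,624.08

COGS = $4,979.27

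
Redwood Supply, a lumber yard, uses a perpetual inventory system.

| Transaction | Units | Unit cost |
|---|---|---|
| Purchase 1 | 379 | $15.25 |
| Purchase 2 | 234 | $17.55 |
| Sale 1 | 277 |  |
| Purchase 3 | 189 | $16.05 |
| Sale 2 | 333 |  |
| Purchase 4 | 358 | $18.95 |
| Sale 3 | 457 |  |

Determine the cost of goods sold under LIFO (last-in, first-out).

COGS = $18,285.75

Sale 1 (277) [LIFO — newest first]: 234 @ $17.55 + 43 @ $15.25 = $4,762.45
Sale 2 (333) [LIFO — newest first]: 189 @ $16.05 + 144 @ $15.25 = $5,229.45
Sale 3 (457) [LIFO — newest first]: 358 @ $18.95 + 99 @ $15.25 = $8,293.85
Total COGS = $4,762.45 + $5,229.45 + $8,293.85 = $18,285.75
Ending inventory: 93 @ $15.25 = $1,418.25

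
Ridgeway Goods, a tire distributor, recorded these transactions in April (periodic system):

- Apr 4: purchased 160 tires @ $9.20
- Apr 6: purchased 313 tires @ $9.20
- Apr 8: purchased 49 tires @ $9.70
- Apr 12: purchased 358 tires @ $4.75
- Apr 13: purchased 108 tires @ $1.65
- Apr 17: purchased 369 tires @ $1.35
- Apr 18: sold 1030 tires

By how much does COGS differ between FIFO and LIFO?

$2,566.95

FIFO COGS: 160 @ $9.20 + 313 @ $9.20 + 49 @ $9.70 + 358 @ $4.75 + 108 @ $1.65 + 42 @ $1.35 = $6,762.30
LIFO COGS: 369 @ $1.35 + 108 @ $1.65 + 358 @ $4.75 + 49 @ $9.70 + 146 @ $9.20 = $4,195.35
Difference = |$6,762.30 − $4,195.35| = $2,566.95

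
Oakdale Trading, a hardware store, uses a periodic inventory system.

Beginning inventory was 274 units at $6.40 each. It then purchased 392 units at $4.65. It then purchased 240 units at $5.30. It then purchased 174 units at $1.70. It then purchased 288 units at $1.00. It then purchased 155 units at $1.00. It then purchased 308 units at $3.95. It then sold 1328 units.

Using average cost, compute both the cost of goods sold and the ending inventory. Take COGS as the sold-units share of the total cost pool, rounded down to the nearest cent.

Sale 1, sell 1328: 1328/1831 × $6,803.80 → $4,934.70
Ending inventory (cost pool remaining) = $1,869.10
Check: goods available $6,803.80 = COGS $4,934.70 + ending $1,869.10

COGS = $4,934.70; ending inventory = $1,869.10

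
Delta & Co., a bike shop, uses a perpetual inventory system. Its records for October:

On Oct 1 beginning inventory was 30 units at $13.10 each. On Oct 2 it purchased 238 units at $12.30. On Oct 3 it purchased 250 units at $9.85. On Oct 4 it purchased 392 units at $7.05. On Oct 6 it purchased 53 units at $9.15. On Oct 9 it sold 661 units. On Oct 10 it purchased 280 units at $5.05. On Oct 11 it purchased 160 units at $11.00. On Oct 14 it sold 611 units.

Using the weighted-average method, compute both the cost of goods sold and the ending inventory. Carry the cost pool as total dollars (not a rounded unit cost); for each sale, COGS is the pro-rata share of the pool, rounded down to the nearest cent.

COGS = $11,145.03; ending inventory = $1,060.42

After Oct 1: 30 on hand, pool $393.00 (≈ $13.1000 each)
After Oct 2: 268 on hand, pool $3,320.40 (≈ $12.3896 each)
After Oct 3: 518 on hand, pool $5,782.90 (≈ $11.1639 each)
After Oct 4: 910 on hand, pool $8,546.50 (≈ $9.3918 each)
After Oct 6: 963 on hand, pool $9,031.45 (≈ $9.3785 each)
Oct 9, sell 661: 661/963 × $9,031.45 → $6,199.15
After Oct 10: 582 on hand, pool $4,246.30 (≈ $7.2960 each)
After Oct 11: 742 on hand, pool $6,006.30 (≈ $8.0947 each)
Oct 14, sell 611: 611/742 × $6,006.30 → $4,945.88
Total COGS = $6,199.15 + $4,945.88 = $11,145.03
Ending inventory (cost pool remaining) = $1,060.42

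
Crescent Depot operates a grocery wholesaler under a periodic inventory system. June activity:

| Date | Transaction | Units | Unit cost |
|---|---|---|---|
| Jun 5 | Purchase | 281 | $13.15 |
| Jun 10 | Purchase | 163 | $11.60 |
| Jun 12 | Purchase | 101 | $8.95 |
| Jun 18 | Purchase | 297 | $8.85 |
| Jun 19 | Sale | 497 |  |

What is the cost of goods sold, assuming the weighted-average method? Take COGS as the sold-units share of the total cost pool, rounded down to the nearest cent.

COGS = $5,382.20

Jun 19, sell 497: 497/842 × $9,118.35 → $5,382.20
Ending inventory (cost pool remaining) = $3,736.15
Check: goods available $9,118.35 = COGS $5,382.20 + ending $3,736.15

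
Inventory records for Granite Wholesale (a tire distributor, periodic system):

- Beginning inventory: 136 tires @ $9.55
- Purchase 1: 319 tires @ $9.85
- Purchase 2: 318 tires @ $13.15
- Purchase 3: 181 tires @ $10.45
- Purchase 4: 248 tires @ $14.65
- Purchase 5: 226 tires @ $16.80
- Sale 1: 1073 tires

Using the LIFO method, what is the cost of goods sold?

COGS = $14,488.15

Sale 1 (1073) [LIFO — newest first]: 226 @ $16.80 + 248 @ $14.65 + 181 @ $10.45 + 318 @ $13.15 + 100 @ $9.85 = $14,488.15
Ending inventory: 136 @ $9.55 + 219 @ $9.85 = $3,455.95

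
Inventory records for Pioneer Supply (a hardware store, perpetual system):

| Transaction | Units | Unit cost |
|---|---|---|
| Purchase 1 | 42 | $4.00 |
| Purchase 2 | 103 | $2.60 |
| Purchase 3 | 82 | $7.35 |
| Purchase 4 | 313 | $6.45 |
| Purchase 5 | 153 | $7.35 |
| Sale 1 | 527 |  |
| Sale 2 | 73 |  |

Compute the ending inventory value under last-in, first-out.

Ending inventory = $300.60

Sale 1 (527) [LIFO — newest first]: 153 @ $7.35 + 313 @ $6.45 + 61 @ $7.35 = $3,591.75
Sale 2 (73) [LIFO — newest first]: 21 @ $7.35 + 52 @ $2.60 = $289.55
Total COGS = $3,591.75 + $289.55 = $3,881.30
Ending inventory: 42 @ $4.00 + 51 @ $2.60 = $300.60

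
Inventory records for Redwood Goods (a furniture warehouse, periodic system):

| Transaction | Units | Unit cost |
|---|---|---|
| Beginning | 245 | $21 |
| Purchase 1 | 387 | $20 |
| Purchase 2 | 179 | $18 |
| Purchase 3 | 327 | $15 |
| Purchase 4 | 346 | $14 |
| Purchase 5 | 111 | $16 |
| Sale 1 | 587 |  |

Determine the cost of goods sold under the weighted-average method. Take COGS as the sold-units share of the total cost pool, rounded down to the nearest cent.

Sale 1, sell 587: 587/1595 × $27,632.00 → $10,169.26
Ending inventory (cost pool remaining) = $17,462.74

COGS = $10,169.26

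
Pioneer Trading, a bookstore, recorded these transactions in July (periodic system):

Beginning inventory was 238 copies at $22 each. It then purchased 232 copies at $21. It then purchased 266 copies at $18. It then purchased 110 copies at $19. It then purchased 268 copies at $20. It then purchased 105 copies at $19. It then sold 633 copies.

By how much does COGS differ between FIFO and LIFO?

$897

FIFO COGS: 238 @ $22 + 232 @ $21 + 163 @ $18 = $13,042
LIFO COGS: 105 @ $19 + 268 @ $20 + 110 @ $19 + 150 @ $18 = $12,145
Difference = |$13,042 − $12,145| = $897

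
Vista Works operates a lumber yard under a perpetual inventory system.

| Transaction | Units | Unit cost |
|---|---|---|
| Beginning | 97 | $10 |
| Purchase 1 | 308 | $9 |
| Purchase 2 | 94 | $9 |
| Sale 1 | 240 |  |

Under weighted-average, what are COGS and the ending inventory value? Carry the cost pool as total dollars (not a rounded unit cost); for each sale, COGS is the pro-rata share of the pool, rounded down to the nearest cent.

After Beginning: 97 on hand, pool $970.00 (≈ $10.0000 each)
After Purchase 1: 405 on hand, pool $3,742.00 (≈ $9.2395 each)
After Purchase 2: 499 on hand, pool $4,588.00 (≈ $9.1944 each)
Sale 1, sell 240: 240/499 × $4,588.00 → $2,206.65
Ending inventory (cost pool remaining) = $2,381.35

COGS = $2,206.65; ending inventory = $2,381.35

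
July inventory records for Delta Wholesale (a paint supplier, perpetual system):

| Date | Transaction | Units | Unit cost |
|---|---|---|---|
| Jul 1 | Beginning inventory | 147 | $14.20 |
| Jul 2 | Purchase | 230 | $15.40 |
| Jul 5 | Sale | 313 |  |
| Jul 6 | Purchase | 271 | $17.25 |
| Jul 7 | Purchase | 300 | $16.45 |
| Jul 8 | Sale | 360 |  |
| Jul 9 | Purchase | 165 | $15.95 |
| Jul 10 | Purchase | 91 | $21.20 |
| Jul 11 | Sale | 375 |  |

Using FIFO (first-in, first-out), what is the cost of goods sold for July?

Jul 5, 313 sold [FIFO — oldest first]: 147 @ $14.20 + 166 @ $15.40 = $4,643.80
Jul 8, 360 sold [FIFO — oldest first]: 64 @ $15.40 + 271 @ $17.25 + 25 @ $16.45 = $6,071.60
Jul 11, 375 sold [FIFO — oldest first]: 275 @ $16.45 + 100 @ $15.95 = $6,118.75
Total COGS = $4,643.80 + $6,071.60 + $6,118.75 = $16,834.15
Ending inventory: 65 @ $15.95 + 91 @ $21.20 = $2,965.95
Check: goods available $19,800.10 = COGS $16,834.15 + ending $2,965.95

COGS = $16,834.15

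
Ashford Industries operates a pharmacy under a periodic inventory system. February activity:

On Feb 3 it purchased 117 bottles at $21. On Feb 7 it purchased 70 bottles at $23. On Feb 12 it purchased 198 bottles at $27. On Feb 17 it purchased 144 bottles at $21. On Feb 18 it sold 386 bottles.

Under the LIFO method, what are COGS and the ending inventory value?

Feb 18, 386 sold [LIFO — newest first]: 144 @ $21 + 198 @ $27 + 44 @ $23 = $9,382
Ending inventory: 117 @ $21 + 26 @ $23 = $3,055
Check: goods available $12,437 = COGS $9,382 + ending $3,055

COGS = $9,382; ending inventory = $3,055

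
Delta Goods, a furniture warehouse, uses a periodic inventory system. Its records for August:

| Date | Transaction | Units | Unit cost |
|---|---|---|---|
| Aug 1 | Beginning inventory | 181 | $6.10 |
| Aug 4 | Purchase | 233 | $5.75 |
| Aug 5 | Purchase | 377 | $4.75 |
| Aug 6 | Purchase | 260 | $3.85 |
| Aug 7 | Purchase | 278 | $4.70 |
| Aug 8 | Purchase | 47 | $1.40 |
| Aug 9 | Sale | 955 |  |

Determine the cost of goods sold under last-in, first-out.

Aug 9, 955 sold [LIFO — newest first]: 47 @ $1.40 + 278 @ $4.70 + 260 @ $3.85 + 370 @ $4.75 = $4,130.90
Ending inventory: 181 @ $6.10 + 233 @ $5.75 + 7 @ $4.75 = $2,477.10

COGS = $4,130.90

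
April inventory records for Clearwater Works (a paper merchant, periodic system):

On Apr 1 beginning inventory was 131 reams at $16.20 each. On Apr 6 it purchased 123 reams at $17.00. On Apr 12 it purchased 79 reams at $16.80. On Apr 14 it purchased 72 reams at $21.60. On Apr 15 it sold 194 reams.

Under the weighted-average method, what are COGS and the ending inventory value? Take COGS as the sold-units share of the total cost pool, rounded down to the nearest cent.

Apr 15, sell 194: 194/405 × $7,095.60 → $3,398.88
Ending inventory (cost pool remaining) = $3,696.72
Check: goods available $7,095.60 = COGS $3,398.88 + ending $3,696.72

COGS = $3,398.88; ending inventory = $3,696.72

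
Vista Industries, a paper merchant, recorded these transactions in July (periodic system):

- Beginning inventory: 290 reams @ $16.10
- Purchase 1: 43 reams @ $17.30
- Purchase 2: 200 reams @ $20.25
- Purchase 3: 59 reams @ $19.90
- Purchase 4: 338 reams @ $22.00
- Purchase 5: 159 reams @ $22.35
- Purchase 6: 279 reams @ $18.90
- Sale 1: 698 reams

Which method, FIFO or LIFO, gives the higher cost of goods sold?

LIFO

FIFO COGS: 290 @ $16.10 + 43 @ $17.30 + 200 @ $20.25 + 59 @ $19.90 + 106 @ $22.00 = $12,969.00
LIFO COGS: 279 @ $18.90 + 159 @ $22.35 + 260 @ $22.00 = $14,546.75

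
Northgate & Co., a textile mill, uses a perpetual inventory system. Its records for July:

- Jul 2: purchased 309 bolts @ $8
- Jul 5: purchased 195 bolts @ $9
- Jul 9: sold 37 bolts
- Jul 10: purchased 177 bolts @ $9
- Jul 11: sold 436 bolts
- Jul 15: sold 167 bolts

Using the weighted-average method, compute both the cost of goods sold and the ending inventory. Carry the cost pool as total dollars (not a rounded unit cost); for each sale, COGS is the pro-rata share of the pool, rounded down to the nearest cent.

After Jul 2: 309 on hand, pool $2,472.00 (≈ $8.0000 each)
After Jul 5: 504 on hand, pool $4,227.00 (≈ $8.3869 each)
Jul 9, sell 37: 37/504 × $4,227.00 → $310.31
After Jul 10: 644 on hand, pool $5,509.69 (≈ $8.5554 each)
Jul 11, sell 436: 436/644 × $5,509.69 → $3,730.16
Jul 15, sell 167: 167/208 × $1,779.53 → $1,428.75
Total COGS = $310.31 + $3,730.16 + $1,428.75 = $5,469.22
Ending inventory (cost pool remaining) = $350.78

COGS = $5,469.22; ending inventory = $350.78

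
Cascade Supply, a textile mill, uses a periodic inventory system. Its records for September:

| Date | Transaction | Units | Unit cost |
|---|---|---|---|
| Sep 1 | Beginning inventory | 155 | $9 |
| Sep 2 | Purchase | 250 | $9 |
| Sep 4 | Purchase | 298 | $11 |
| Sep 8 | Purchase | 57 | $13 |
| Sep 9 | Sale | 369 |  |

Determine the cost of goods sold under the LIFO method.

COGS = $4,145

Sep 9, 369 sold [LIFO — newest first]: 57 @ $13 + 298 @ $11 + 14 @ $9 = $4,145
Ending inventory: 155 @ $9 + 236 @ $9 = $3,519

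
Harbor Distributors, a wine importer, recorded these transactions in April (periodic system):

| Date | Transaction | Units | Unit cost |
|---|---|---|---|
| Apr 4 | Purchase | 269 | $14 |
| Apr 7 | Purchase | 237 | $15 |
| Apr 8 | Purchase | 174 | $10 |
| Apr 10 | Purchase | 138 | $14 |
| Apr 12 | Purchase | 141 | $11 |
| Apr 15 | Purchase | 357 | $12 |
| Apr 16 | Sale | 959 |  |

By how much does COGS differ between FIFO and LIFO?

$802

FIFO COGS: 269 @ $14 + 237 @ $15 + 174 @ $10 + 138 @ $14 + 141 @ $11 = $12,544
LIFO COGS: 357 @ $12 + 141 @ $11 + 138 @ $14 + 174 @ $10 + 149 @ $15 = $11,742
Difference = |$12,544 − $11,742| = $802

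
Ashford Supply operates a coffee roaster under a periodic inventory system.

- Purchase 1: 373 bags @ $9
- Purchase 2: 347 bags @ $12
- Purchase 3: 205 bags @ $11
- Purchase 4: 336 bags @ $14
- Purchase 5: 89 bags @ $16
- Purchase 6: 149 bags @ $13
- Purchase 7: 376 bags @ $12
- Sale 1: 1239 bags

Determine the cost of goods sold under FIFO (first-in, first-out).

Sale 1 (1239) [FIFO — oldest first]: 373 @ $9 + 347 @ $12 + 205 @ $11 + 314 @ $14 = $14,172
Ending inventory: 22 @ $14 + 89 @ $16 + 149 @ $13 + 376 @ $12 = $8,181

COGS = $14,172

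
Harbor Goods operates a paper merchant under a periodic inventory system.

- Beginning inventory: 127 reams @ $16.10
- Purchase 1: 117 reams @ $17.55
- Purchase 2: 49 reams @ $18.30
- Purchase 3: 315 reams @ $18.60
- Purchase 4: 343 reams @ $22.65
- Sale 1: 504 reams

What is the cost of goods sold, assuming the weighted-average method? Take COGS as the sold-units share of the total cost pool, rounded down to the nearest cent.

COGS = $9,869.44

Sale 1, sell 504: 504/951 × $18,622.70 → $9,869.44
Ending inventory (cost pool remaining) = $8,753.26
Check: goods available $18,622.70 = COGS $9,869.44 + ending $8,753.26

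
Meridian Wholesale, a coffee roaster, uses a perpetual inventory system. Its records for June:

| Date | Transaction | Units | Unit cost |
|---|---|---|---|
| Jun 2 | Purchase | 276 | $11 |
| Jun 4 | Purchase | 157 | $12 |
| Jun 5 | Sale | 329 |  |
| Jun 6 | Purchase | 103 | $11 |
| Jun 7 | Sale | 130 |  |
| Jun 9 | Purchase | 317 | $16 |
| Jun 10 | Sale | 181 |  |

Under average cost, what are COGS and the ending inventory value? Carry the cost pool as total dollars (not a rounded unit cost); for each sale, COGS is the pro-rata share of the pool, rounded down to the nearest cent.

After Jun 2: 276 on hand, pool $3,036.00 (≈ $11.0000 each)
After Jun 4: 433 on hand, pool $4,920.00 (≈ $11.3626 each)
Jun 5, sell 329: 329/433 × $4,920.00 → $3,738.29
After Jun 6: 207 on hand, pool $2,314.71 (≈ $11.1822 each)
Jun 7, sell 130: 130/207 × $2,314.71 → $1,453.68
After Jun 9: 394 on hand, pool $5,933.03 (≈ $15.0585 each)
Jun 10, sell 181: 181/394 × $5,933.03 → $2,725.57
Total COGS = $3,738.29 + $1,453.68 + $2,725.57 = $7,917.54
Ending inventory (cost pool remaining) = $3,207.46
Check: goods available $11,125.00 = COGS $7,917.54 + ending $3,207.46

COGS = $7,917.54; ending inventory = $3,207.46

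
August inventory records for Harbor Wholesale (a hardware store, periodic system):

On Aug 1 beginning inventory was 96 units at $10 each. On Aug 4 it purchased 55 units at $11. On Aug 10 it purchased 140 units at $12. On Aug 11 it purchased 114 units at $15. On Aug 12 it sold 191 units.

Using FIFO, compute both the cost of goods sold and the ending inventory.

COGS = $2,045; ending inventory = $2,910

Aug 12, 191 sold [FIFO — oldest first]: 96 @ $10 + 55 @ $11 + 40 @ $12 = $2,045
Ending inventory: 100 @ $12 + 114 @ $15 = $2,910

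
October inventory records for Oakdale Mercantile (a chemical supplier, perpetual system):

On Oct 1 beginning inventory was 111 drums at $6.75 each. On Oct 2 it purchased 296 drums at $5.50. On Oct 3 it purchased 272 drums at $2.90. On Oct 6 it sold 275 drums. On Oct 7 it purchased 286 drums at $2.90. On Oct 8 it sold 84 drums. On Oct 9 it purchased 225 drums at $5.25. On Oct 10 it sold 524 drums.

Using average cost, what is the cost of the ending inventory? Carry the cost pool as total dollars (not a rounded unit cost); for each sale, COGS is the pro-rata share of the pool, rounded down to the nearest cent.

After Oct 1: 111 on hand, pool $749.25 (≈ $6.7500 each)
After Oct 2: 407 on hand, pool $2,377.25 (≈ $5.8409 each)
After Oct 3: 679 on hand, pool $3,166.05 (≈ $4.6628 each)
Oct 6, sell 275: 275/679 × $3,166.05 → $1,282.27
After Oct 7: 690 on hand, pool $2,713.18 (≈ $3.9321 each)
Oct 8, sell 84: 84/690 × $2,713.18 → $330.30
After Oct 9: 831 on hand, pool $3,564.13 (≈ $4.2890 each)
Oct 10, sell 524: 524/831 × $3,564.13 → $2,247.41
Total COGS = $1,282.27 + $330.30 + $2,247.41 = $3,859.98
Ending inventory (cost pool remaining) = $1,316.72

Ending inventory = $1,316.72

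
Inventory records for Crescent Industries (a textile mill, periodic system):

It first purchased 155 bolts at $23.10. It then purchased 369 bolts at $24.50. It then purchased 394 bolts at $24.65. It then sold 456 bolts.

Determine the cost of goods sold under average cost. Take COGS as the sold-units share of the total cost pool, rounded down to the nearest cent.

Sale 1, sell 456: 456/918 × $22,333.10 → $11,093.56
Ending inventory (cost pool remaining) = $11,239.54

COGS = $11,093.56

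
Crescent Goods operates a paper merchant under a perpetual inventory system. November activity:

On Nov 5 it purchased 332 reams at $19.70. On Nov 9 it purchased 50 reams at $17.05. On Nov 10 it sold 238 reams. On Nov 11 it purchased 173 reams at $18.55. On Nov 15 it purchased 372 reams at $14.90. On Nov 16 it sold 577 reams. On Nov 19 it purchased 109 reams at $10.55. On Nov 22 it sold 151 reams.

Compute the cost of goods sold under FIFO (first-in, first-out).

COGS = $16,556.30

Nov 10, 238 sold [FIFO — oldest first]: 238 @ $19.70 = $4,688.60
Nov 16, 577 sold [FIFO — oldest first]: 94 @ $19.70 + 50 @ $17.05 + 173 @ $18.55 + 260 @ $14.90 = $9,787.45
Nov 22, 151 sold [FIFO — oldest first]: 112 @ $14.90 + 39 @ $10.55 = $2,080.25
Total COGS = $4,688.60 + $9,787.45 + $2,080.25 = $16,556.30
Ending inventory: 70 @ $10.55 = $738.50
Check: goods available $17,294.80 = COGS $16,556.30 + ending $738.50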